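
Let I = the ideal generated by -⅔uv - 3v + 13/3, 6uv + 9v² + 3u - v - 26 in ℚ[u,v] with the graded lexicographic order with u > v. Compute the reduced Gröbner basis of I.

Buchberger's algorithm terminates because the ascending chain of leading-term ideals stabilizes.

f_1 = -⅔uv - 3v + 13/3, LT = uv.
f_2 = 6uv + 9v² + 3u - v - 26, LT = uv.

S(f_1,f_2): lcm = uv. S = -3/2v² - ½u + 14/3v - 13/6.
  leading term v²: no divisor's leading term divides it; move -3/2v² to the remainder.
  leading term u: no divisor's leading term divides it; move -½u to the remainder.
  leading term v: no divisor's leading term divides it; move 14/3v to the remainder.
  leading term 1: no divisor's leading term divides it; move -13/6 to the remainder.
  remainder -3/2v² - ½u + 14/3v - 13/6 ≠ 0; add g_3 = -3/2v² - ½u + 14/3v - 13/6 to the basis.

S(f_1,g_3): lcm = uv². S = -⅓u² + 28/9uv + 9/2v² - 13/9u - 13/2v.
  leading term u²: no divisor's leading term divides it; move -⅓u² to the remainder.
  leading term uv: subtract (-14/3)·f_1 from 28/9uv + 9/2v² - 13/9u - 13/2v → 9/2v² - 13/9u - 41/2v + 182/9
  leading term v²: subtract (-3)·g_3 from 9/2v² - 13/9u - 41/2v + 182/9 → -53/18u - 13/2v + 247/18
  leading term u: no divisor's leading term divides it; move -53/18u to the remainder.
  leading term v: no divisor's leading term divides it; move -13/2v to the remainder.
  leading term 1: no divisor's leading term divides it; move 247/18 to the remainder.
  remainder -⅓u² - 53/18u - 13/2v + 247/18 ≠ 0; add g_4 = -⅓u² - 53/18u - 13/2v + 247/18 to the basis.

The other S-polynomials (S(f_2,g_3), S(f_1,g_4), S(f_2,g_4), S(g_3,g_4)) all reduce to 0 modulo the current basis, so we have a Gröbner basis.
Inter-reduce: drop elements whose leading term is divisible by another's, tail-reduce, and make monic.

G = {u² + 53/6u + 39/2v - 247/6, uv + 9/2v - 13/2, v² + ⅓u - 28/9v + 13/9}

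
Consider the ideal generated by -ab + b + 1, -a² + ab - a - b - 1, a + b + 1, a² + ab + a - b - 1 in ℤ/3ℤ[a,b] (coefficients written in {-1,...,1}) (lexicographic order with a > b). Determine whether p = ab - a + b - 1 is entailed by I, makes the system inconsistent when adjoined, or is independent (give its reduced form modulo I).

Adjoining ab - a + b - 1 makes the ideal the whole ring: the system is inconsistent.

First compute the reduced Gröbner basis of I by Buchberger's algorithm.
f_1 = -ab + b + 1, LT = ab.
f_2 = -a² + ab - a - b - 1, LT = a².
f_3 = a + b + 1, LT = a.
f_4 = a² + ab + a - b - 1, LT = a².

S(f_1,f_2): lcm = a²b. S = ab² + ab - a - b² - b.
  leading term ab²: subtract (-b)·f_1 from ab² + ab - a - b² - b → ab - a
  leading term ab: subtract (-1)·f_1 from ab - a → -a + b + 1
  leading term a: subtract (-1)·f_3 from -a + b + 1 → -b - 1
  leading term b: no divisor's leading term divides it; move -b to the remainder.
  leading term 1: no divisor's leading term divides it; move -1 to the remainder.
  remainder -b - 1 ≠ 0; add h_5 = -b - 1 to the basis.

S(f_1,f_3): lcm = ab. S = -b² + b - 1.
  leading term b²: subtract (b)·h_5 from -b² + b - 1 → -b - 1
  leading term b: subtract (1)·h_5 from -b - 1 → 0
  remainder 0.

S(f_1,f_4): lcm = a²b. S = -ab² + ab - a + b² + b.
  leading term ab²: subtract (b)·f_1 from -ab² + ab - a + b² + b → ab - a
  leading term ab: subtract (-1)·f_1 from ab - a → -a + b + 1
  leading term a: subtract (-1)·f_3 from -a + b + 1 → -b - 1
  leading term b: subtract (1)·h_5 from -b - 1 → 0
  remainder 0.

S(f_2,f_3): lcm = a². S = ab + b + 1.
  leading term ab: subtract (-1)·f_1 from ab + b + 1 → -b - 1
  leading term b: subtract (1)·h_5 from -b - 1 → 0
  remainder 0.

S(f_2,f_4): lcm = a². S = ab - b - 1.
  leading term ab: subtract (-1)·f_1 from ab - b - 1 → 0
  remainder 0.

S(f_3,f_4): lcm = a². S = b + 1.
  leading term b: subtract (-1)·h_5 from b + 1 → 0
  remainder 0.

S(f_1,h_5): lcm = ab. S = -a - b - 1.
  leading term a: subtract (-1)·f_3 from -a - b - 1 → 0
  remainder 0.

S(f_2,h_5): leading monomials are coprime, so the S-polynomial reduces to 0 (Buchberger's first criterion).
S(f_3,h_5): leading monomials are coprime, so the S-polynomial reduces to 0 (Buchberger's first criterion).
S(f_4,h_5): leading monomials are coprime, so the S-polynomial reduces to 0 (Buchberger's first criterion).
Every S-polynomial of the final basis reduces to 0, so we have a Gröbner basis.
Inter-reduce: drop elements whose leading term is divisible by another's, tail-reduce, and make monic.
Reduced Gröbner basis: {a, b + 1}.
Label its elements g_1 = a, g_2 = b + 1.

Reduce p = ab - a + b - 1 modulo G:
  leading term ab: subtract (b)·g_1 from ab - a + b - 1 → -a + b - 1
  leading term a: subtract (-1)·g_1 from -a + b - 1 → b - 1
  leading term b: subtract (1)·g_2 from b - 1 → 1
  leading term 1: no divisor's leading term divides it; move 1 to the remainder.
  normal form = 1.
The normal form is nonzero, so p ∉ I. Since p minus its normal form lies in I, I + (p) = I + (r) where r = 1; decide whether this ideal is the whole ring.
Here r = 1 is a nonzero constant, hence a unit: 1 ∈ I + (p), the Gröbner basis of I + (p) is {1}, and the enlarged system has no common solution — adjoining p is inconsistent.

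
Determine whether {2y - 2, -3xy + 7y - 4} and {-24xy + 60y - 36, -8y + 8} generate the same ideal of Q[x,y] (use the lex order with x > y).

Yes, the ideals are equal.

Since reduced Gröbner bases are canonical representatives of ideals under a given ordering, it suffices to compute and compare them.
Buchberger on the first generating set:
f_1 = 2y - 2, LT = y.
f_2 = -3xy + 7y - 4, LT = xy.

S(f_1,f_2): lcm = xy. S = -x + 7/3y - 4/3.
  leading term x: no divisor's leading term divides it; move -x to the remainder.
  leading term y: subtract (7/6)·f_1 from 7/3y - 4/3 → 1
  leading term 1: no divisor's leading term divides it; move 1 to the remainder.
  remainder -x + 1 ≠ 0; add g_3 = -x + 1 to the basis.

The other S-polynomials (S(f_1,g_3), S(f_2,g_3)) all reduce to 0 modulo the current basis, so we have a Gröbner basis.
Inter-reduce: drop elements whose leading term is divisible by another's, tail-reduce, and make monic.
Reduced Gröbner basis: {x - 1, y - 1}.

Buchberger on the second generating set:
h_1 = -24xy + 60y - 36, LT = xy.
h_2 = -8y + 8, LT = y.

S(h_1,h_2): lcm = xy. S = x - 5/2y + 3/2.
  leading term x: no divisor's leading term divides it; move x to the remainder.
  leading term y: subtract (5/16)·h_2 from -5/2y + 3/2 → -1
  leading term 1: no divisor's leading term divides it; move -1 to the remainder.
  remainder x - 1 ≠ 0; add k_3 = x - 1 to the basis.

The other S-polynomials (S(h_1,k_3), S(h_2,k_3)) all reduce to 0 modulo the current basis, so we have a Gröbner basis.
Inter-reduce: drop elements whose leading term is divisible by another's, tail-reduce, and make monic.
Reduced Gröbner basis: {x - 1, y - 1}.

These coincide, so the ideals are equal.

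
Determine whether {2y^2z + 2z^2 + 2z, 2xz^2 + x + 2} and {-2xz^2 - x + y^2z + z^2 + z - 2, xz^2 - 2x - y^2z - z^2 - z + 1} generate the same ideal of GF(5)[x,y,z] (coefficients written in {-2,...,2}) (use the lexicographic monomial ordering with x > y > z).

Yes, the ideals are equal.

For a fixed monomial order, each ideal has a unique reduced Gröbner basis; comparing bases decides equality.
Buchberger on the first generating set:
f_1 = 2y^2z + 2z^2 + 2z, LT = y^2z.
f_2 = 2xz^2 + x + 2, LT = xz^2.

S(f_1,f_2): lcm = xy^2z^2. S = 2xy^2 + xz^3 + xz^2 - y^2.
  leading term xy^2: no divisor's leading term divides it; move 2xy^2 to the remainder.
  leading term xz^3: subtract (-2z)·f_2 from xz^3 + xz^2 - y^2 → xz^2 + 2xz - y^2 - z
  leading term xz^2: subtract (-2)·f_2 from xz^2 + 2xz - y^2 - z → 2xz + 2x - y^2 - z - 1
  leading term xz: no divisor's leading term divides it; move 2xz to the remainder.
  leading term x: no divisor's leading term divides it; move 2x to the remainder.
  leading term y^2: no divisor's leading term divides it; move -y^2 to the remainder.
  leading term z: no divisor's leading term divides it; move -z to the remainder.
  leading term 1: no divisor's leading term divides it; move -1 to the remainder.
  remainder 2xy^2 + 2xz + 2x - y^2 - z - 1 ≠ 0; add g_3 = 2xy^2 + 2xz + 2x - y^2 - z - 1 to the basis.

S(f_1,g_3): lcm = xy^2z. S = -2y^2z - 2z^2 - 2z.
  leading term y^2z: subtract (-1)·f_1 from -2y^2z - 2z^2 - 2z → 0
  remainder 0.

S(f_2,g_3): lcm = xy^2z^2. S = -2xy^2 - xz^3 - xz^2 - 2y^2z^2 + y^2 - 2z^3 - 2z^2.
  leading term xy^2: subtract (-1)·g_3 from -2xy^2 - xz^3 - xz^2 - 2y^2z^2 + y^2 - 2z^3 - 2z^2 → -xz^3 - xz^2 + 2xz + 2x - 2y^2z^2 - 2z^3 - 2z^2 - z - 1
  leading term xz^3: subtract (2z)·f_2 from -xz^3 - xz^2 + 2xz + 2x - 2y^2z^2 - 2z^3 - 2z^2 - z - 1 → -xz^2 + 2x - 2y^2z^2 - 2z^3 - 2z^2 - 1
  leading term xz^2: subtract (2)·f_2 from -xz^2 + 2x - 2y^2z^2 - 2z^3 - 2z^2 - 1 → -2y^2z^2 - 2z^3 - 2z^2
  leading term y^2z^2: subtract (-z)·f_1 from -2y^2z^2 - 2z^3 - 2z^2 → 0
  remainder 0.

Every S-polynomial of the final basis reduces to 0, so we have a Gröbner basis.
Inter-reduce: drop elements whose leading term is divisible by another's, tail-reduce, and make monic.
Reduced Gröbner basis: {xy^2 + xz + x + 2y^2 + 2z + 2, xz^2 - 2x + 1, y^2z + z^2 + z}.

Buchberger on the second generating set:
h_1 = -2xz^2 - x + y^2z + z^2 + z - 2, LT = xz^2.
h_2 = xz^2 - 2x - y^2z - z^2 - z + 1, LT = xz^2.

S(h_1,h_2): lcm = xz^2. S = -2y^2z - 2z^2 - 2z.
  leading term y^2z: no divisor's leading term divides it; move -2y^2z to the remainder.
  leading term z^2: no divisor's leading term divides it; move -2z^2 to the remainder.
  leading term z: no divisor's leading term divides it; move -2z to the remainder.
  remainder -2y^2z - 2z^2 - 2z ≠ 0; add k_3 = -2y^2z - 2z^2 - 2z to the basis.

S(h_1,k_3): lcm = xy^2z^2. S = -2xy^2 - xz^3 - xz^2 + 2y^4z + 2y^2z^2 + 2y^2z + y^2.
  leading term xy^2: no divisor's leading term divides it; move -2xy^2 to the remainder.
  leading term xz^3: subtract (-2z)·h_1 from -xz^3 - xz^2 + 2y^4z + 2y^2z^2 + 2y^2z + y^2 → -xz^2 - 2xz + 2y^4z - y^2z^2 + 2y^2z + y^2 + 2z^3 + 2z^2 + z
  leading term xz^2: subtract (-2)·h_1 from -xz^2 - 2xz + 2y^4z - y^2z^2 + 2y^2z + y^2 + 2z^3 + 2z^2 + z → -2xz - 2x + 2y^4z - y^2z^2 - y^2z + y^2 + 2z^3 - z^2 - 2z + 1
  leading term xz: no divisor's leading term divides it; move -2xz to the remainder.
  leading term x: no divisor's leading term divides it; move -2x to the remainder.
  leading term y^4z: subtract (-y^2)·k_3 from 2y^4z - y^2z^2 - y^2z + y^2 + 2z^3 - z^2 - 2z + 1 → 2y^2z^2 + 2y^2z + y^2 + 2z^3 - z^2 - 2z + 1
  leading term y^2z^2: subtract (-z)·k_3 from 2y^2z^2 + 2y^2z + y^2 + 2z^3 - z^2 - 2z + 1 → 2y^2z + y^2 + 2z^2 - 2z + 1
  leading term y^2z: subtract (-1)·k_3 from 2y^2z + y^2 + 2z^2 - 2z + 1 → y^2 + z + 1
  leading term y^2: no divisor's leading term divides it; move y^2 to the remainder.
  leading term z: no divisor's leading term divides it; move z to the remainder.
  leading term 1: no divisor's leading term divides it; move 1 to the remainder.
  remainder -2xy^2 - 2xz - 2x + y^2 + z + 1 ≠ 0; add k_4 = -2xy^2 - 2xz - 2x + y^2 + z + 1 to the basis.

S(h_2,k_3): lcm = xy^2z^2. S = -2xy^2 - xz^3 - xz^2 - y^4z - y^2z^2 - y^2z + y^2.
  leading term xy^2: subtract (1)·k_4 from -2xy^2 - xz^3 - xz^2 - y^4z - y^2z^2 - y^2z + y^2 → -xz^3 - xz^2 + 2xz + 2x - y^4z - y^2z^2 - y^2z - z - 1
  leading term xz^3: subtract (-2z)·h_1 from -xz^3 - xz^2 + 2xz + 2x - y^4z - y^2z^2 - y^2z - z - 1 → -xz^2 + 2x - y^4z + y^2z^2 - y^2z + 2z^3 + 2z^2 - 1
  leading term xz^2: subtract (-2)·h_1 from -xz^2 + 2x - y^4z + y^2z^2 - y^2z + 2z^3 + 2z^2 - 1 → -y^4z + y^2z^2 + y^2z + 2z^3 - z^2 + 2z
  leading term y^4z: subtract (-2y^2)·k_3 from -y^4z + y^2z^2 + y^2z + 2z^3 - z^2 + 2z → 2y^2z^2 + 2y^2z + 2z^3 - z^2 + 2z
  leading term y^2z^2: subtract (-z)·k_3 from 2y^2z^2 + 2y^2z + 2z^3 - z^2 + 2z → 2y^2z + 2z^2 + 2z
  leading term y^2z: subtract (-1)·k_3 from 2y^2z + 2z^2 + 2z → 0
  remainder 0.

S(h_1,k_4): lcm = xy^2z^2. S = -2xy^2 - xz^3 - xz^2 + 2y^4z + 2y^2z + y^2 - 2z^3 - 2z^2.
  leading term xy^2: subtract (1)·k_4 from -2xy^2 - xz^3 - xz^2 + 2y^4z + 2y^2z + y^2 - 2z^3 - 2z^2 → -xz^3 - xz^2 + 2xz + 2x + 2y^4z + 2y^2z - 2z^3 - 2z^2 - z - 1
  leading term xz^3: subtract (-2z)·h_1 from -xz^3 - xz^2 + 2xz + 2x + 2y^4z + 2y^2z - 2z^3 - 2z^2 - z - 1 → -xz^2 + 2x + 2y^4z + 2y^2z^2 + 2y^2z - 1
  leading term xz^2: subtract (-2)·h_1 from -xz^2 + 2x + 2y^4z + 2y^2z^2 + 2y^2z - 1 → 2y^4z + 2y^2z^2 - y^2z + 2z^2 + 2z
  leading term y^4z: subtract (-y^2)·k_3 from 2y^4z + 2y^2z^2 - y^2z + 2z^2 + 2z → 2y^2z + 2z^2 + 2z
  leading term y^2z: subtract (-1)·k_3 from 2y^2z + 2z^2 + 2z → 0
  remainder 0.

S(h_2,k_4): lcm = xy^2z^2. S = -2xy^2 - xz^3 - xz^2 - y^4z + 2y^2z^2 - y^2z + y^2 - 2z^3 - 2z^2.
  leading term xy^2: subtract (1)·k_4 from -2xy^2 - xz^3 - xz^2 - y^4z + 2y^2z^2 - y^2z + y^2 - 2z^3 - 2z^2 → -xz^3 - xz^2 + 2xz + 2x - y^4z + 2y^2z^2 - y^2z - 2z^3 - 2z^2 - z - 1
  leading term xz^3: subtract (-2z)·h_1 from -xz^3 - xz^2 + 2xz + 2x - y^4z + 2y^2z^2 - y^2z - 2z^3 - 2z^2 - z - 1 → -xz^2 + 2x - y^4z - y^2z^2 - y^2z - 1
  leading term xz^2: subtract (-2)·h_1 from -xz^2 + 2x - y^4z - y^2z^2 - y^2z - 1 → -y^4z - y^2z^2 + y^2z + 2z^2 + 2z
  leading term y^4z: subtract (-2y^2)·k_3 from -y^4z - y^2z^2 + y^2z + 2z^2 + 2z → 2y^2z + 2z^2 + 2z
  leading term y^2z: subtract (-1)·k_3 from 2y^2z + 2z^2 + 2z → 0
  remainder 0.

S(k_3,k_4): lcm = xy^2z. S = -2y^2z - 2z^2 - 2z.
  leading term y^2z: subtract (1)·k_3 from -2y^2z - 2z^2 - 2z → 0
  remainder 0.

Every S-polynomial of the final basis reduces to 0, so we have a Gröbner basis.
Inter-reduce: drop elements whose leading term is divisible by another's, tail-reduce, and make monic.
Reduced Gröbner basis: {xy^2 + xz + x + 2y^2 + 2z + 2, xz^2 - 2x + 1, y^2z + z^2 + z}.

Same reduced basis, so the two generating sets span the same ideal.
The same test decides containment: I ⊆ J iff every generator of I reduces to 0 modulo a Gröbner basis of J.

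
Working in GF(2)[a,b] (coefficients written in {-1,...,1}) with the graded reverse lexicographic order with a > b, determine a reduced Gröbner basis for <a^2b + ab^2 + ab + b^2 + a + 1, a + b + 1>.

f_1 = a^2b + ab^2 + ab + b^2 + a + 1, LT = a^2b.
f_2 = a + b + 1, LT = a.

S(f_1,f_2): lcm = a^2b. S = b^2 + a + 1.
  leading term b^2: no divisor's leading term divides it; move b^2 to the remainder.
  leading term a: subtract (1)·f_2 from a + 1 → b
  leading term b: no divisor's leading term divides it; move b to the remainder.
  remainder b^2 + b ≠ 0; add g_3 = b^2 + b to the basis.

S(f_1,g_3): lcm = a^2b^2. S = ab^3 + a^2b + ab^2 + b^3 + ab + b.
  leading term ab^3: subtract (b^3)·f_2 from ab^3 + a^2b + ab^2 + b^3 + ab + b → b^4 + a^2b + ab^2 + ab + b
  leading term b^4: subtract (b^2)·g_3 from b^4 + a^2b + ab^2 + ab + b → a^2b + ab^2 + b^3 + ab + b
  leading term a^2b: subtract (1)·f_1 from a^2b + ab^2 + b^3 + ab + b → b^3 + b^2 + a + b + 1
  leading term b^3: subtract (b)·g_3 from b^3 + b^2 + a + b + 1 → a + b + 1
  leading term a: subtract (1)·f_2 from a + b + 1 → 0
  remainder 0.

S(f_2,g_3): leading monomials are coprime, so the S-polynomial reduces to 0 (Buchberger's first criterion).
Every S-polynomial of the final basis reduces to 0, so we have a Gröbner basis.
Inter-reduce: drop elements whose leading term is divisible by another's, tail-reduce, and make monic.

G = {b^2 + b, a + b + 1}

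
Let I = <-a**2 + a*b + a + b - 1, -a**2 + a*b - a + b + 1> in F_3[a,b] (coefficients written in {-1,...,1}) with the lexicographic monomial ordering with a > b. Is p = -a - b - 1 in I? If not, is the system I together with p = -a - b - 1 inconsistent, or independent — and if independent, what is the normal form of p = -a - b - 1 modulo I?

First compute the reduced Gröbner basis of I by Buchberger's algorithm.
f_1 = -a**2 + a*b + a + b - 1, LT = a**2.
f_2 = -a**2 + a*b - a + b + 1, LT = a**2.

S(f_1,f_2): lcm = a**2. S = a - 1.
  leading term a: no divisor's leading term divides it; move a to the remainder.
  leading term 1: no divisor's leading term divides it; move -1 to the remainder.
  remainder a - 1 ≠ 0; add h_3 = a - 1 to the basis.

S(f_1,h_3): lcm = a**2. S = -a*b - b + 1.
  leading term a*b: subtract (-b)·h_3 from -a*b - b + 1 → b + 1
  leading term b: no divisor's leading term divides it; move b to the remainder.
  leading term 1: no divisor's leading term divides it; move 1 to the remainder.
  remainder b + 1 ≠ 0; add h_4 = b + 1 to the basis.

The other S-polynomials (S(f_2,h_3), S(f_1,h_4), S(f_2,h_4), S(h_3,h_4)) all reduce to 0 modulo the current basis, so we have a Gröbner basis.
Inter-reduce: drop elements whose leading term is divisible by another's, tail-reduce, and make monic.
Reduced Gröbner basis: {a - 1, b + 1}.
Label its elements g_1 = a - 1, g_2 = b + 1.

Reduce p = -a - b - 1 modulo G:
  leading term a: subtract (-1)·g_1 from -a - b - 1 → -b + 1
  leading term b: subtract (-1)·g_2 from -b + 1 → -1
  leading term 1: no divisor's leading term divides it; move -1 to the remainder.
  normal form = -1.
The normal form is nonzero, so p ∉ I. Since p minus its normal form lies in I, I + (p) = I + (r) where r = -1; decide whether this ideal is the whole ring.
Here r = -1 is a nonzero constant, hence a unit: 1 ∈ I + (p), the Gröbner basis of I + (p) is {1}, and the enlarged system has no common solution — adjoining p is inconsistent.

Ideal membership is decidable via reduction modulo a Gröbner basis.

Adjoining -a - b - 1 makes the ideal the whole ring: the system is inconsistent.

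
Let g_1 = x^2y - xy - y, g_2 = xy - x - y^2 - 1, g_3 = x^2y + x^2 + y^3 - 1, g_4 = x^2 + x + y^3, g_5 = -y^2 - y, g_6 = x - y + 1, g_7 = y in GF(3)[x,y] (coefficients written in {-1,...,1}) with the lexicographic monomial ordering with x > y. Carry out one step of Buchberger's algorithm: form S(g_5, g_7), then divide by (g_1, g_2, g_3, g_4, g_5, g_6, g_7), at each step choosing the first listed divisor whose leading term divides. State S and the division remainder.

lcm(LM(g_5), LM(g_7)) = y^2.
S = (lcm/LT(g_5))·g_5 − (lcm/LT(g_7))·g_7 = y.
Reduce S modulo (g_1, g_2, g_3, g_4, g_5, g_6, g_7) in that order:
  leading term y: subtract (1)·g_7 from y → 0
The remainder is 0, so this S-polynomial contributes no new basis element.

S(g_5, g_7) = y; remainder on division = 0.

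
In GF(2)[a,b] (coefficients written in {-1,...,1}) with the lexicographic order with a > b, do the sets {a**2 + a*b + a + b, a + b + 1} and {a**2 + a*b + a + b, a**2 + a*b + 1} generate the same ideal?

Equality of ideals is decidable: compute both reduced Gröbner bases (unique for the ordering) and check whether they agree.
Buchberger on the first generating set:
f_1 = a**2 + a*b + a + b, LT = a**2.
f_2 = a + b + 1, LT = a.

S(f_1,f_2): lcm = a**2. S = b.
  reduce S modulo (f_1, f_2):
  remainder b ≠ 0; add g_3 = b to the basis.

The other S-polynomials (S(f_1,g_3), S(f_2,g_3)) all reduce to 0 modulo the current basis, so we have a Gröbner basis.
Inter-reduce: drop elements whose leading term is divisible by another's, tail-reduce, and make monic.
Reduced Gröbner basis: {a + 1, b}.

Buchberger on the second generating set:
h_1 = a**2 + a*b + a + b, LT = a**2.
h_2 = a**2 + a*b + 1, LT = a**2.

S(h_1,h_2): lcm = a**2. S = a + b + 1.
  reduce S modulo (h_1, h_2):
  remainder a + b + 1 ≠ 0; add k_3 = a + b + 1 to the basis.

S(h_1,k_3): lcm = a**2. S = b.
  reduce S modulo (h_1, h_2, k_3):
  remainder b ≠ 0; add k_4 = b to the basis.

The other S-polynomials (S(h_2,k_3), S(h_1,k_4), S(h_2,k_4), S(k_3,k_4)) all reduce to 0 modulo the current basis, so we have a Gröbner basis.
Inter-reduce: drop elements whose leading term is divisible by another's, tail-reduce, and make monic.
Reduced Gröbner basis: {a + 1, b}.

These coincide, so the ideals are equal.

Yes, the ideals are equal.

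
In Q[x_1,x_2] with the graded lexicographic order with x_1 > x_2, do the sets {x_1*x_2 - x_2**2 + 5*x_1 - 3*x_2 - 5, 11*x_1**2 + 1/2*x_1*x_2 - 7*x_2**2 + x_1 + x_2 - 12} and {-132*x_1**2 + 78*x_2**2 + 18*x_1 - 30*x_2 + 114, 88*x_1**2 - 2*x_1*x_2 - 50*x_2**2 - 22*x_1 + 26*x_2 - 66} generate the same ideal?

Yes, the ideals are equal.

For a fixed monomial order, each ideal has a unique reduced Gröbner basis; comparing bases decides equality.
Buchberger on the first generating set:
f_1 = x_1*x_2 - x_2**2 + 5*x_1 - 3*x_2 - 5, LT = x_1*x_2.
f_2 = 11*x_1**2 + 1/2*x_1*x_2 - 7*x_2**2 + x_1 + x_2 - 12, LT = x_1**2.

S(f_1,f_2): lcm = x_1**2*x_2. S = -23/22*x_1*x_2**2 + 7/11*x_2**3 + 5*x_1**2 - 34/11*x_1*x_2 - 1/11*x_2**2 - 5*x_1 + 12/11*x_2.
  reduce S modulo (f_1, f_2):
  remainder -9/22*x_2**3 + 41/22*x_2**2 - 15*x_1 + 25/22*x_2 + 15 ≠ 0; add g_3 = -9/22*x_2**3 + 41/22*x_2**2 - 15*x_1 + 25/22*x_2 + 15 to the basis.

The other S-polynomials (S(f_1,g_3), S(f_2,g_3)) all reduce to 0 modulo the current basis, so we have a Gröbner basis.
Inter-reduce: drop elements whose leading term is divisible by another's, tail-reduce, and make monic.
Reduced Gröbner basis: {x_2**3 - 41/9*x_2**2 + 110/3*x_1 - 25/9*x_2 - 110/3, x_1**2 - 13/22*x_2**2 - 3/22*x_1 + 5/22*x_2 - 19/22, x_1*x_2 - x_2**2 + 5*x_1 - 3*x_2 - 5}.

Buchberger on the second generating set:
h_1 = -132*x_1**2 + 78*x_2**2 + 18*x_1 - 30*x_2 + 114, LT = x_1**2.
h_2 = 88*x_1**2 - 2*x_1*x_2 - 50*x_2**2 - 22*x_1 + 26*x_2 - 66, LT = x_1**2.

S(h_1,h_2): lcm = x_1**2. S = 1/44*x_1*x_2 - 1/44*x_2**2 + 5/44*x_1 - 3/44*x_2 - 5/44.
  reduce S modulo (h_1, h_2):
  remainder 1/44*x_1*x_2 - 1/44*x_2**2 + 5/44*x_1 - 3/44*x_2 - 5/44 ≠ 0; add k_3 = 1/44*x_1*x_2 - 1/44*x_2**2 + 5/44*x_1 - 3/44*x_2 - 5/44 to the basis.

S(h_1,k_3): lcm = x_1**2*x_2. S = x_1*x_2**2 - 13/22*x_2**3 - 5*x_1**2 + 63/22*x_1*x_2 + 5/22*x_2**2 + 5*x_1 - 19/22*x_2.
  reduce S modulo (h_1, h_2, k_3):
  remainder 9/22*x_2**3 - 41/22*x_2**2 + 15*x_1 - 25/22*x_2 - 15 ≠ 0; add k_4 = 9/22*x_2**3 - 41/22*x_2**2 + 15*x_1 - 25/22*x_2 - 15 to the basis.

The other S-polynomials (S(h_2,k_3), S(h_1,k_4), S(h_2,k_4), S(k_3,k_4)) all reduce to 0 modulo the current basis, so we have a Gröbner basis.
Inter-reduce: drop elements whose leading term is divisible by another's, tail-reduce, and make monic.
Reduced Gröbner basis: {x_2**3 - 41/9*x_2**2 + 110/3*x_1 - 25/9*x_2 - 110/3, x_1**2 - 13/22*x_2**2 - 3/22*x_1 + 5/22*x_2 - 19/22, x_1*x_2 - x_2**2 + 5*x_1 - 3*x_2 - 5}.

These coincide, so the ideals are equal.
The same test decides containment: I ⊆ J iff every generator of I reduces to 0 modulo a Gröbner basis of J.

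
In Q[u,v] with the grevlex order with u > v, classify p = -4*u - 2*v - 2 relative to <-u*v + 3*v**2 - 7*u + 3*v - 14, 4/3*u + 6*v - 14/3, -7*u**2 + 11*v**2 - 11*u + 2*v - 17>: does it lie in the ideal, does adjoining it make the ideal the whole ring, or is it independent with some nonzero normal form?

First compute the reduced Gröbner basis of I by Buchberger's algorithm.
f_1 = -u*v + 3*v**2 - 7*u + 3*v - 14, LT = u*v.
f_2 = 4/3*u + 6*v - 14/3, LT = u.
f_3 = -7*u**2 + 11*v**2 - 11*u + 2*v - 17, LT = u**2.

S(f_1,f_2): lcm = u*v. S = -15/2*v**2 + 7*u + 1/2*v + 14.
  reduce S modulo (f_1, f_2, f_3):
  remainder -15/2*v**2 - 31*v + 77/2 ≠ 0; add h_4 = -15/2*v**2 - 31*v + 77/2 to the basis.

S(f_1,f_3): lcm = u**2*v. S = -3*u*v**2 + 11/7*v**3 + 7*u**2 - 32/7*u*v + 2/7*v**2 + 14*u - 17/7*v.
  reduce S modulo (f_1, f_2, f_3, h_4):
  remainder -268103/450*v + 268103/450 ≠ 0; add h_5 = -268103/450*v + 268103/450 to the basis.

The other S-polynomials (S(f_2,f_3), S(f_1,h_4), S(f_2,h_4), S(f_3,h_4), S(f_1,h_5), S(f_2,h_5), S(f_3,h_5), S(h_4,h_5)) all reduce to 0 modulo the current basis, so we have a Gröbner basis.
Inter-reduce: drop elements whose leading term is divisible by another's, tail-reduce, and make monic.
Reduced Gröbner basis: {u + 1, v - 1}.
Label its elements g_1 = u + 1, g_2 = v - 1.

Reduce p = -4*u - 2*v - 2 modulo G:
  leading term u: subtract (-4)·g_1 from -4*u - 2*v - 2 → -2*v + 2
  leading term v: subtract (-2)·g_2 from -2*v + 2 → 0
  normal form = 0.
Since the normal form is 0, p ∈ I.

-4*u - 2*v - 2 lies in I (it reduces to 0).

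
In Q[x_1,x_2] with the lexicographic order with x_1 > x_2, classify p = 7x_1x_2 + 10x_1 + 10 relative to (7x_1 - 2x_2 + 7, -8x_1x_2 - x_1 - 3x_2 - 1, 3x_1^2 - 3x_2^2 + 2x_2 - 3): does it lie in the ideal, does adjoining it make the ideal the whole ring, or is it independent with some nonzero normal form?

First compute the reduced Gröbner basis of I by Buchberger's algorithm.
f_1 = 7x_1 - 2x_2 + 7, LT = x_1.
f_2 = -8x_1x_2 - x_1 - 3x_2 - 1, LT = x_1x_2.
f_3 = 3x_1^2 - 3x_2^2 + 2x_2 - 3, LT = x_1^2.

S(f_1,f_2): lcm = x_1x_2. S = -1/8x_1 - 2/7x_2^2 + 5/8x_2 - 1/8.
  leading term x_1: subtract (-1/56)·f_1 from -1/8x_1 - 2/7x_2^2 + 5/8x_2 - 1/8 → -2/7x_2^2 + 33/56x_2
  leading term x_2^2: no divisor's leading term divides it; move -2/7x_2^2 to the remainder.
  leading term x_2: no divisor's leading term divides it; move 33/56x_2 to the remainder.
  remainder -2/7x_2^2 + 33/56x_2 ≠ 0; add h_4 = -2/7x_2^2 + 33/56x_2 to the basis.

S(f_1,f_3): lcm = x_1^2. S = -2/7x_1x_2 + x_1 + x_2^2 - 2/3x_2 + 1.
  leading term x_1x_2: subtract (-2/49x_2)·f_1 from -2/7x_1x_2 + x_1 + x_2^2 - 2/3x_2 + 1 → x_1 + 45/49x_2^2 - 8/21x_2 + 1
  leading term x_1: subtract (1/7)·f_1 from x_1 + 45/49x_2^2 - 8/21x_2 + 1 → 45/49x_2^2 - 2/21x_2
  leading term x_2^2: subtract (-45/14)·h_4 from 45/49x_2^2 - 2/21x_2 → 4231/2352x_2
  leading term x_2: no divisor's leading term divides it; move 4231/2352x_2 to the remainder.
  remainder 4231/2352x_2 ≠ 0; add h_5 = 4231/2352x_2 to the basis.

The other S-polynomials (S(f_2,f_3), S(f_1,h_4), S(f_2,h_4), S(f_3,h_4), S(f_1,h_5), S(f_2,h_5), S(f_3,h_5), S(h_4,h_5)) all reduce to 0 modulo the current basis, so we have a Gröbner basis.
Inter-reduce: drop elements whose leading term is divisible by another's, tail-reduce, and make monic.
Reduced Gröbner basis: {x_1 + 1, x_2}.
Label its elements g_1 = x_1 + 1, g_2 = x_2.

Reduce p = 7x_1x_2 + 10x_1 + 10 modulo G:
  leading term x_1x_2: subtract (7x_2)·g_1 from 7x_1x_2 + 10x_1 + 10 → 10x_1 - 7x_2 + 10
  leading term x_1: subtract (10)·g_1 from 10x_1 - 7x_2 + 10 → -7x_2
  leading term x_2: subtract (-7)·g_2 from -7x_2 → 0
  normal form = 0.
Since the normal form is 0, p ∈ I.

Ideal membership is decidable via reduction modulo a Gröbner basis.

7x_1x_2 + 10x_1 + 10 lies in I (it reduces to 0).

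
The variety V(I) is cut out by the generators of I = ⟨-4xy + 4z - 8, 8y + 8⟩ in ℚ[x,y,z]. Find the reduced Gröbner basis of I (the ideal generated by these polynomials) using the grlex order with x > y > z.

G = {x + z - 2, y + 1}

f_1 = -4xy + 4z - 8, LT = xy.
f_2 = 8y + 8, LT = y.

S(f_1,f_2): lcm = xy. S = -x - z + 2.
  leading term x: no divisor's leading term divides it; move -x to the remainder.
  leading term z: no divisor's leading term divides it; move -z to the remainder.
  leading term 1: no divisor's leading term divides it; move 2 to the remainder.
  remainder -x - z + 2 ≠ 0; add g_3 = -x - z + 2 to the basis.

The other S-polynomials (S(f_1,g_3), S(f_2,g_3)) all reduce to 0 modulo the current basis, so we have a Gröbner basis.
Inter-reduce: drop elements whose leading term is divisible by another's, tail-reduce, and make monic.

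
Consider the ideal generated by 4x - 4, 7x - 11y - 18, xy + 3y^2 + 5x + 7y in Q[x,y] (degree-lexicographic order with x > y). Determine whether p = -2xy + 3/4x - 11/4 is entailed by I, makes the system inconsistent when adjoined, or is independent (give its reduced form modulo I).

-2xy + 3/4x - 11/4 lies in I (it reduces to 0).

First compute the reduced Gröbner basis of I by Buchberger's algorithm.
f_1 = 4x - 4, LT = x.
f_2 = 7x - 11y - 18, LT = x.
f_3 = xy + 3y^2 + 5x + 7y, LT = xy.

S(f_1,f_2): lcm = x. S = 11/7y + 11/7.
  leading term y: no divisor's leading term divides it; move 11/7y to the remainder.
  leading term 1: no divisor's leading term divides it; move 11/7 to the remainder.
  remainder 11/7y + 11/7 ≠ 0; add h_4 = 11/7y + 11/7 to the basis.

S(f_1,f_3): lcm = xy. S = -3y^2 - 5x - 8y.
  leading term y^2: subtract (-21/11y)·h_4 from -3y^2 - 5x - 8y → -5x - 5y
  leading term x: subtract (-5/4)·f_1 from -5x - 5y → -5y - 5
  leading term y: subtract (-35/11)·h_4 from -5y - 5 → 0
  remainder 0.

S(f_2,f_3): lcm = xy. S = -32/7y^2 - 5x - 67/7y.
  leading term y^2: subtract (-32/11y)·h_4 from -32/7y^2 - 5x - 67/7y → -5x - 5y
  leading term x: subtract (-5/4)·f_1 from -5x - 5y → -5y - 5
  leading term y: subtract (-35/11)·h_4 from -5y - 5 → 0
  remainder 0.

S(f_1,h_4): leading monomials are coprime, so the S-polynomial reduces to 0 (Buchberger's first criterion).
S(f_2,h_4): leading monomials are coprime, so the S-polynomial reduces to 0 (Buchberger's first criterion).
S(f_3,h_4): lcm = xy. S = 3y^2 + 4x + 7y.
  leading term y^2: subtract (21/11y)·h_4 from 3y^2 + 4x + 7y → 4x + 4y
  leading term x: subtract (1)·f_1 from 4x + 4y → 4y + 4
  leading term y: subtract (28/11)·h_4 from 4y + 4 → 0
  remainder 0.

Every S-polynomial of the final basis reduces to 0, so we have a Gröbner basis.
Inter-reduce: drop elements whose leading term is divisible by another's, tail-reduce, and make monic.
Reduced Gröbner basis: {x - 1, y + 1}.
Label its elements g_1 = x - 1, g_2 = y + 1.

Reduce p = -2xy + 3/4x - 11/4 modulo G:
  leading term xy: subtract (-2y)·g_1 from -2xy + 3/4x - 11/4 → 3/4x - 2y - 11/4
  leading term x: subtract (3/4)·g_1 from 3/4x - 2y - 11/4 → -2y - 2
  leading term y: subtract (-2)·g_2 from -2y - 2 → 0
  normal form = 0.
Since the normal form is 0, p ∈ I.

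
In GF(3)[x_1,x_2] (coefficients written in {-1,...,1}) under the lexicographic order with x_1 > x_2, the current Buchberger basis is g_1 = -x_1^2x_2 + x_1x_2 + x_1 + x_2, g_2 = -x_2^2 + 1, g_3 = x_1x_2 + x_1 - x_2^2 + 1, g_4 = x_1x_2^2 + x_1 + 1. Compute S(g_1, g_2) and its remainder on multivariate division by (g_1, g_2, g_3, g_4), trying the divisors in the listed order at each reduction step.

lcm(LM(g_1), LM(g_2)) = x_1^2x_2^2.
S = (lcm/LT(g_1))·g_1 − (lcm/LT(g_2))·g_2 = x_1^2 - x_1x_2^2 - x_1x_2 - x_2^2.
Reduce S modulo (g_1, g_2, g_3, g_4) in that order:
  leading term x_1^2: no divisor's leading term divides it; move x_1^2 to the remainder.
  leading term x_1x_2^2: subtract (x_1)·g_2 from -x_1x_2^2 - x_1x_2 - x_2^2 → -x_1x_2 - x_1 - x_2^2
  leading term x_1x_2: subtract (-1)·g_3 from -x_1x_2 - x_1 - x_2^2 → x_2^2 + 1
  leading term x_2^2: subtract (-1)·g_2 from x_2^2 + 1 → -1
  leading term 1: no divisor's leading term divides it; move -1 to the remainder.
The remainder x_1^2 - 1 is nonzero, so it would be added as the next basis element.

S(g_1, g_2) = x_1^2 - x_1x_2^2 - x_1x_2 - x_2^2; remainder on division = x_1^2 - 1.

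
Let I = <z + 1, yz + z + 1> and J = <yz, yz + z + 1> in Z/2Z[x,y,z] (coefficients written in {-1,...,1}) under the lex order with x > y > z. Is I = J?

Two ideals are equal iff their reduced Gröbner bases coincide (the reduced basis is unique for a fixed ordering).
Buchberger on the first generating set:
f_1 = z + 1, LT = z.
f_2 = yz + z + 1, LT = yz.

S(f_1,f_2): lcm = yz. S = y + z + 1.
  leading term y: no divisor's leading term divides it; move y to the remainder.
  leading term z: subtract (1)·f_1 from z + 1 → 0
  remainder y ≠ 0; add g_3 = y to the basis.

The other S-polynomials (S(f_1,g_3), S(f_2,g_3)) all reduce to 0 modulo the current basis, so we have a Gröbner basis.
Inter-reduce: drop elements whose leading term is divisible by another's, tail-reduce, and make monic.
Reduced Gröbner basis: {y, z + 1}.

Buchberger on the second generating set:
h_1 = yz, LT = yz.
h_2 = yz + z + 1, LT = yz.

S(h_1,h_2): lcm = yz. S = z + 1.
  leading term z: no divisor's leading term divides it; move z to the remainder.
  leading term 1: no divisor's leading term divides it; move 1 to the remainder.
  remainder z + 1 ≠ 0; add k_3 = z + 1 to the basis.

S(h_1,k_3): lcm = yz. S = y.
  leading term y: no divisor's leading term divides it; move y to the remainder.
  remainder y ≠ 0; add k_4 = y to the basis.

The other S-polynomials (S(h_2,k_3), S(h_1,k_4), S(h_2,k_4), S(k_3,k_4)) all reduce to 0 modulo the current basis, so we have a Gröbner basis.
Inter-reduce: drop elements whose leading term is divisible by another's, tail-reduce, and make monic.
Reduced Gröbner basis: {y, z + 1}.

These coincide, so the ideals are equal.

Yes, the ideals are equal.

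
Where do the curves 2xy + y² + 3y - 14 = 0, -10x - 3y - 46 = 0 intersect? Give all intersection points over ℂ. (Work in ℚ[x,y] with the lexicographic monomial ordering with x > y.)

{(-4, -2), (-197/20, 35/2)}

Compute a lex Gröbner basis by Buchberger's algorithm.
f_1 = 2xy + y² + 3y - 14, LT = xy.
f_2 = -10x - 3y - 46, LT = x.

S(f_1,f_2): lcm = xy. S = ⅕y² - 31/10y - 7.
  leading term y²: no divisor's leading term divides it; move ⅕y² to the remainder.
  leading term y: no divisor's leading term divides it; move -31/10y to the remainder.
  leading term 1: no divisor's leading term divides it; move -7 to the remainder.
  remainder ⅕y² - 31/10y - 7 ≠ 0; add h_3 = ⅕y² - 31/10y - 7 to the basis.

The other S-polynomials (S(f_1,h_3), S(f_2,h_3)) all reduce to 0 modulo the current basis, so we have a Gröbner basis.
Inter-reduce: drop elements whose leading term is divisible by another's, tail-reduce, and make monic.
Reduced Gröbner basis: {x + 3/10y + 23/5, y² - 31/2y - 35}.

Since the basis is lex-ordered, y² - 31/2y - 35 is univariate in y. Its roots are {-2, 35/2}. Back-substituting each root into the other basis elements fixes the other coordinates.
  y = -2: the earlier basis element becomes x + 4 = 0, giving x = -4 — point (-4, -2).
  y = 35/2: the earlier basis element becomes x + 197/20 = 0, giving x = -197/20 — point (-197/20, 35/2).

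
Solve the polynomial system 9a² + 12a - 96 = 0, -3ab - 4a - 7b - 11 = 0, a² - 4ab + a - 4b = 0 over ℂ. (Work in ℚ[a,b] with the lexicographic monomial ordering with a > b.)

Compute a lex Gröbner basis by Buchberger's algorithm.
f_1 = 9a² + 12a - 96, LT = a².
f_2 = -3ab - 4a - 7b - 11, LT = ab.
f_3 = a² - 4ab + a - 4b, LT = a².

S(f_1,f_2): lcm = a²b. S = -4/3a² - ab - 11/3a - 32/3b.
  leading term a²: subtract (-4/27)·f_1 from -4/3a² - ab - 11/3a - 32/3b → -ab - 17/9a - 32/3b - 128/9
  leading term ab: subtract (⅓)·f_2 from -ab - 17/9a - 32/3b - 128/9 → -5/9a - 25/3b - 95/9
  leading term a: no divisor's leading term divides it; move -5/9a to the remainder.
  leading term b: no divisor's leading term divides it; move -25/3b to the remainder.
  leading term 1: no divisor's leading term divides it; move -95/9 to the remainder.
  remainder -5/9a - 25/3b - 95/9 ≠ 0; add h_4 = -5/9a - 25/3b - 95/9 to the basis.

S(f_1,f_3): lcm = a². S = 4ab + ⅓a + 4b - 32/3.
  leading term ab: subtract (-4/3)·f_2 from 4ab + ⅓a + 4b - 32/3 → -5a - 16/3b - 76/3
  leading term a: subtract (9)·h_4 from -5a - 16/3b - 76/3 → 209/3b + 209/3
  leading term b: no divisor's leading term divides it; move 209/3b to the remainder.
  leading term 1: no divisor's leading term divides it; move 209/3 to the remainder.
  remainder 209/3b + 209/3 ≠ 0; add h_5 = 209/3b + 209/3 to the basis.

S(f_2,f_3): lcm = a²b. S = 4/3a² + 4ab² + 4/3ab + 11/3a + 4b².
  leading term a²: subtract (4/27)·f_1 from 4/3a² + 4ab² + 4/3ab + 11/3a + 4b² → 4ab² + 4/3ab + 17/9a + 4b² + 128/9
  leading term ab²: subtract (-4/3b)·f_2 from 4ab² + 4/3ab + 17/9a + 4b² + 128/9 → -4ab + 17/9a - 16/3b² - 44/3b + 128/9
  leading term ab: subtract (4/3)·f_2 from -4ab + 17/9a - 16/3b² - 44/3b + 128/9 → 65/9a - 16/3b² - 16/3b + 260/9
  leading term a: subtract (-13)·h_4 from 65/9a - 16/3b² - 16/3b + 260/9 → -16/3b² - 341/3b - 325/3
  leading term b²: subtract (-16/209b)·h_5 from -16/3b² - 341/3b - 325/3 → -325/3b - 325/3
  leading term b: subtract (-325/209)·h_5 from -325/3b - 325/3 → 0
  remainder 0.

S(f_1,h_4): lcm = a². S = -15ab - 53/3a - 32/3.
  leading term ab: subtract (5)·f_2 from -15ab - 53/3a - 32/3 → 7/3a + 35b + 133/3
  leading term a: subtract (-21/5)·h_4 from 7/3a + 35b + 133/3 → 0
  remainder 0.

S(f_2,h_4): lcm = ab. S = 4/3a - 15b² - 50/3b + 11/3.
  leading term a: subtract (-12/5)·h_4 from 4/3a - 15b² - 50/3b + 11/3 → -15b² - 110/3b - 65/3
  leading term b²: subtract (-45/209b)·h_5 from -15b² - 110/3b - 65/3 → -65/3b - 65/3
  leading term b: subtract (-65/209)·h_5 from -65/3b - 65/3 → 0
  remainder 0.

S(f_3,h_4): lcm = a². S = -19ab - 18a - 4b.
  leading term ab: subtract (19/3)·f_2 from -19ab - 18a - 4b → 22/3a + 121/3b + 209/3
  leading term a: subtract (-66/5)·h_4 from 22/3a + 121/3b + 209/3 → -209/3b - 209/3
  leading term b: subtract (-1)·h_5 from -209/3b - 209/3 → 0
  remainder 0.

S(f_1,h_5): leading monomials are coprime, so the S-polynomial reduces to 0 (Buchberger's first criterion).
S(f_2,h_5): lcm = ab. S = ⅓a + 7/3b + 11/3.
  leading term a: subtract (-⅗)·h_4 from ⅓a + 7/3b + 11/3 → -8/3b - 8/3
  leading term b: subtract (-8/209)·h_5 from -8/3b - 8/3 → 0
  remainder 0.

S(f_3,h_5): leading monomials are coprime, so the S-polynomial reduces to 0 (Buchberger's first criterion).
S(h_4,h_5): leading monomials are coprime, so the S-polynomial reduces to 0 (Buchberger's first criterion).
Every S-polynomial of the final basis reduces to 0, so we have a Gröbner basis.
Inter-reduce: drop elements whose leading term is divisible by another's, tail-reduce, and make monic.
Reduced Gröbner basis: {a + 4, b + 1}.

Elimination: the polynomial b + 1 lies in the elimination ideal for b, so b ∈ {-1}. For each such b, the remaining basis elements (now univariate) give the rest of the solution.
  b = -1: the earlier basis element becomes a + 4 = 0, giving a = -4 — point (-4, -1).

{(-4, -1)}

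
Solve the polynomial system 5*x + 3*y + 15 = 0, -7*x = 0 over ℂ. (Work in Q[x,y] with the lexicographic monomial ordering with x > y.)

{(0, -5)}

Compute a lex Gröbner basis by Buchberger's algorithm.
f_1 = 5*x + 3*y + 15, LT = x.
f_2 = -7*x, LT = x.

S(f_1,f_2): lcm = x. S = 3/5*y + 3.
  leading term y: no divisor's leading term divides it; move 3/5*y to the remainder.
  leading term 1: no divisor's leading term divides it; move 3 to the remainder.
  remainder 3/5*y + 3 ≠ 0; add h_3 = 3/5*y + 3 to the basis.

S(f_1,h_3): leading monomials are coprime, so the S-polynomial reduces to 0 (Buchberger's first criterion).
S(f_2,h_3): leading monomials are coprime, so the S-polynomial reduces to 0 (Buchberger's first criterion).
Every S-polynomial of the final basis reduces to 0, so we have a Gröbner basis.
Inter-reduce: drop elements whose leading term is divisible by another's, tail-reduce, and make monic.
Reduced Gröbner basis: {x, y + 5}.

A lex Gröbner basis eliminates variables successively. Here y + 5 depends only on y, with roots {-5}; lifting each root through the earlier basis elements recovers the full solutions.
  y = -5: the earlier basis element becomes x = 0, giving x = 0 — point (0, -5).
Each listed point satisfies every original equation (direct substitution).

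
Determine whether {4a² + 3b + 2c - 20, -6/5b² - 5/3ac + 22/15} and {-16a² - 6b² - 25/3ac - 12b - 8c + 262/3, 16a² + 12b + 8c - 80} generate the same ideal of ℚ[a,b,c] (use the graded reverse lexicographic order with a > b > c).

Yes, the ideals are equal.

Since reduced Gröbner bases are canonical representatives of ideals under a given ordering, it suffices to compute and compare them.
Buchberger on the first generating set:
f_1 = 4a² + 3b + 2c - 20, LT = a².
f_2 = -6/5b² - 5/3ac + 22/15, LT = b².

The S-polynomials (S(f_1,f_2)) all reduce to 0 modulo the current basis, so we have a Gröbner basis.
Inter-reduce: drop elements whose leading term is divisible by another's, tail-reduce, and make monic.
Reduced Gröbner basis: {a² + ¾b + ½c - 5, b² + 25/18ac - 11/9}.

Buchberger on the second generating set:
h_1 = -16a² - 6b² - 25/3ac - 12b - 8c + 262/3, LT = a².
h_2 = 16a² + 12b + 8c - 80, LT = a².

S(h_1,h_2): lcm = a². S = ⅜b² + 25/48ac - 11/24.
  leading term b²: no divisor's leading term divides it; move ⅜b² to the remainder.
  leading term ac: no divisor's leading term divides it; move 25/48ac to the remainder.
  leading term 1: no divisor's leading term divides it; move -11/24 to the remainder.
  remainder ⅜b² + 25/48ac - 11/24 ≠ 0; add k_3 = ⅜b² + 25/48ac - 11/24 to the basis.

The other S-polynomials (S(h_1,k_3), S(h_2,k_3)) all reduce to 0 modulo the current basis, so we have a Gröbner basis.
Inter-reduce: drop elements whose leading term is divisible by another's, tail-reduce, and make monic.
Reduced Gröbner basis: {a² + ¾b + ½c - 5, b² + 25/18ac - 11/9}.

Same reduced basis, so the two generating sets span the same ideal.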